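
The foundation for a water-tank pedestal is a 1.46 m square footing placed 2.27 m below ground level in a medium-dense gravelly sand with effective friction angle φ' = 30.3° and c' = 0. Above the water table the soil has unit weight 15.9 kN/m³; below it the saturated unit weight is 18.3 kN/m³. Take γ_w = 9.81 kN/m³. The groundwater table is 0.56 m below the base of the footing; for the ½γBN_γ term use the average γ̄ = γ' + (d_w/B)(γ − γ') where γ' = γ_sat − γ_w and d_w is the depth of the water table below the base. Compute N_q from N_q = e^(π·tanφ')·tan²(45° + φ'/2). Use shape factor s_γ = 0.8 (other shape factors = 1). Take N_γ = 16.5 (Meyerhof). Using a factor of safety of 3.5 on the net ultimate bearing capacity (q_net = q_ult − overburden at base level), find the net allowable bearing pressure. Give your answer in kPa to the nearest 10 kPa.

N_q = e^(π·tan30.3°)·tan²(60.15°) = 19.04.
Overburden at base level: q = 15.9 × 2.27 = 36.093 kPa.
The water table is 0.56 m below the base (< B = 1.46 m), so the ½γBN_γ term uses γ̄ = γ' + (d_w/B)(γ − γ') = 8.49 + (0.56/1.46)(15.9 − 8.49) = 11.332 kN/m³.
Surcharge term q·N_q = 36.093 × 19.04 = 687.2 kPa; self-weight term 0.5·γ·B·N_γ·s_γ = 0.5 × 11.332 × 1.46 × 16.5 × 0.8 = 109.2 kPa.
q_ult = 687.2 + 109.2 = 796.39 kPa.
q_net = 796.39 − 36.093 = 760.3 kPa.
q_all(net) = 760.3 / 3.5 = 217.23 kPa.

q_all(net) ≈ 220 kPa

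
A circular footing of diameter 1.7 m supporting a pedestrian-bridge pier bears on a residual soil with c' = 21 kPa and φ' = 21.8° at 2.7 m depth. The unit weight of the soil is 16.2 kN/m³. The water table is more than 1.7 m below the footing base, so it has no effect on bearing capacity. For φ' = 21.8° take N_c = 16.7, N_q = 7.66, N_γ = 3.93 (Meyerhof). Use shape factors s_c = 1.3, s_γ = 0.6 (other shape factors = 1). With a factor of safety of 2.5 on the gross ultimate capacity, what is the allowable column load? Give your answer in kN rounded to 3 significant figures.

P_all ≈ 748 kN

Effective surcharge at the founding depth q = γ·D_f = 16.2 × 2.7 = 43.74 kPa.
q_ult = c·N_c·s_c + q·N_q + 0.5·γ·B·N_γ·s_γ
     = 21 × 16.7 × 1.3 + 43.74 × 7.66 + 0.5 × 16.2 × 1.7 × 3.93 × 0.6
     = 455.91 + 335.05 + 32.47 = 823.43 kPa.
Gross allowable pressure q_all = 823.43 / 2.5 = 329.37 kPa.
Footing area = 2.2698 m², so allowable column load = 329.37 × 2.2698 = 747.61 kN.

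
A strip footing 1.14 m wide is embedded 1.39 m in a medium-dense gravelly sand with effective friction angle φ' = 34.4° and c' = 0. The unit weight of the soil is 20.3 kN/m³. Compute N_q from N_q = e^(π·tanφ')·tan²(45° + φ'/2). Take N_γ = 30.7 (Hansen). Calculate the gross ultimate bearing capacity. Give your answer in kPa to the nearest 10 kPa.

tan34.4° = 0.6847, so N_q = e^(π×0.6847)·tan²(62.2°) = 8.594 × 3.597 = 30.92.
Effective surcharge at the founding depth q = γ·D_f = 20.3 × 1.39 = 28.217 kPa.
q_ult = q·N_q + 0.5·γ·B·N_γ
     = 28.217 × 30.917 + 0.5 × 20.3 × 1.14 × 30.7
     = 872.37 + 355.23 = 1227.6 kPa.

q_ult ≈ 1230 kPa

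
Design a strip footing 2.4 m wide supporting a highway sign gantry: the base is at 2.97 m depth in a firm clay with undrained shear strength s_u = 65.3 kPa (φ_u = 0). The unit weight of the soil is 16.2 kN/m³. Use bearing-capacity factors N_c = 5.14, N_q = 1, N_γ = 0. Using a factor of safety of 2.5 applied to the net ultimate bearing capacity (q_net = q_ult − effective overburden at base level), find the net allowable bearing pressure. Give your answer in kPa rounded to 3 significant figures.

q = γ·D_f = 16.2 × 2.97 = 48.114 kPa.
c·N_c = 65.3 × 5.14 = 335.64 kPa
q·N_q = 48.114 × 1 = 48.114 kPa
q_ult = 335.64 + 48.114 = 383.76 kPa.
Net ultimate: q_net = 383.76 − 48.114 = 335.64 kPa.
q_all(net) = 335.64 / 2.5 = 134.26 kPa.

q_all(net) ≈ 134 kPa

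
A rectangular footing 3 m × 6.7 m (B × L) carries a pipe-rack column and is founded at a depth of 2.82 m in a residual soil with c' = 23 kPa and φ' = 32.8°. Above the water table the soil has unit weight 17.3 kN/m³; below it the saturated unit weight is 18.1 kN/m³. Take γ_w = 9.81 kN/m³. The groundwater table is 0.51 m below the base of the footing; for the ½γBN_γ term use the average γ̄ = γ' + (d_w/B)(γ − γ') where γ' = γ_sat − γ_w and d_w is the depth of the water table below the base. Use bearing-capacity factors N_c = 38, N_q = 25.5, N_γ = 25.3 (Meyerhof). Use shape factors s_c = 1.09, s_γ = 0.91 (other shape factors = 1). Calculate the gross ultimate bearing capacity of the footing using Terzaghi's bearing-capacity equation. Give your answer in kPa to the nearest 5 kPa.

q_ult ≈ 2535 kPa

Effective surcharge at the founding depth q = γ·D_f = 17.3 × 2.82 = 48.786 kPa.
With d_w = 0.51 m < B, γ̄ = 8.29 + (0.51/3) × (17.3 − 8.29) = 9.8217 kN/m³.
q_ult = c·N_c·s_c + q·N_q + 0.5·γ·B·N_γ·s_γ
     = 23 × 38 × 1.09 + 48.786 × 25.5 + 0.5 × 9.8217 × 3 × 25.3 × 0.91
     = 952.66 + 1244 + 339.19 = 2535.9 kPa.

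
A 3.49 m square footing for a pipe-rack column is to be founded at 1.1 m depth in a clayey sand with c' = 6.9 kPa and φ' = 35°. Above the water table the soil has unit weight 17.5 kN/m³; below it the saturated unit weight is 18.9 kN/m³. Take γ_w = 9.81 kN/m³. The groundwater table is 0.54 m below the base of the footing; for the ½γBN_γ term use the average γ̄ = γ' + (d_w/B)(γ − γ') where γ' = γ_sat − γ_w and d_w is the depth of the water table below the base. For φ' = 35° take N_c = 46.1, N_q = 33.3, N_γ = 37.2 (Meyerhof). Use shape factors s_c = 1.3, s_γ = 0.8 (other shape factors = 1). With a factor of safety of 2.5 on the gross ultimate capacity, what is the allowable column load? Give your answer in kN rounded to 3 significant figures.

Effective surcharge at the founding depth q = γ·D_f = 17.5 × 1.1 = 19.25 kPa.
With d_w = 0.54 m < B, γ̄ = 9.09 + (0.54/3.49) × (17.5 − 9.09) = 10.391 kN/m³.
q_ult = c·N_c·s_c + q·N_q + 0.5·γ·B·N_γ·s_γ
     = 6.9 × 46.1 × 1.3 + 19.25 × 33.3 + 0.5 × 10.391 × 3.49 × 37.2 × 0.8
     = 413.52 + 641.02 + 539.63 = 1594.2 kPa.
Gross allowable pressure q_all = 1594.2 / 2.5 = 637.67 kPa.
Footing area = 12.1801 m², so allowable column load = 637.67 × 12.1801 = 7766.9 kN.

P_all ≈ 7770 kN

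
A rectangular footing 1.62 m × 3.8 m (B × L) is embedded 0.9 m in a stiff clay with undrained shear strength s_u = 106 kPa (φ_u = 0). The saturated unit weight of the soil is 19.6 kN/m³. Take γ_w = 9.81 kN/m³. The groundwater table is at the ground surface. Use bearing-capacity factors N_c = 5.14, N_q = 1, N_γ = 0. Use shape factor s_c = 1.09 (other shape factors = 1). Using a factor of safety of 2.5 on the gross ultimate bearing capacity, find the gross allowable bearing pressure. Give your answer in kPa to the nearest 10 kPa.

Water table at ground surface, so effective unit weight γ' = 19.6 − 9.81 = 9.79 kN/m³ is used throughout; overburden q = 9.79 × 0.9 = 8.811 kPa.
Cohesion term c·N_c·s_c = 106 × 5.14 × 1.09 = 593.88 kPa; surcharge term q·N_q = 8.811 × 1 = 8.811 kPa.
q_ult = 593.88 + 8.811 = 602.69 kPa.
q_all = 602.69 / 2.5 = 241.07 kPa.

q_all ≈ 240 kPa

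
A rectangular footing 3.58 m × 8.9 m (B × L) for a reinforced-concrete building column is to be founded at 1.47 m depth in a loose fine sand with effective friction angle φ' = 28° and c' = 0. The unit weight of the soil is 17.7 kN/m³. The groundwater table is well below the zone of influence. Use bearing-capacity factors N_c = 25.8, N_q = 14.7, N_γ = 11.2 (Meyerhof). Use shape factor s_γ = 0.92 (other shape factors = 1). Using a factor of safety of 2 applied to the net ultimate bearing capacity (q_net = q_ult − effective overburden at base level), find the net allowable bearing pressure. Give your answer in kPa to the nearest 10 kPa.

q_all(net) ≈ 340 kPa

q = γ·D_f = 17.7 × 1.47 = 26.019 kPa.
q·N_q = 26.019 × 14.7 = 382.48 kPa
0.5·γ·B·N_γ·s_γ = 0.5 × 17.7 × 3.58 × 11.2 × 0.92 = 326.46 kPa
q_ult = 382.48 + 326.46 = 708.94 kPa.
Net ultimate: q_net = 708.94 − 26.019 = 682.92 kPa.
q_all(net) = 682.92 / 2 = 341.46 kPa.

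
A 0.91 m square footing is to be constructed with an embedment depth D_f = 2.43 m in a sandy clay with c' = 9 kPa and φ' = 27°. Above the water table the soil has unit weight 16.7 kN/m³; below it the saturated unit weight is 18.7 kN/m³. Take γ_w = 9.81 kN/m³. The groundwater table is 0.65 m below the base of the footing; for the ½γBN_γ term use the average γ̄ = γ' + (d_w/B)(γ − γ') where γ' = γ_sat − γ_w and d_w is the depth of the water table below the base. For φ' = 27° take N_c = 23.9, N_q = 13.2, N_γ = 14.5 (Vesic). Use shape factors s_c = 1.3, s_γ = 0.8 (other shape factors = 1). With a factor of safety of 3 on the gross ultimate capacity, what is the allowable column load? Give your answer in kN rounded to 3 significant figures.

P_all ≈ 246 kN

Overburden at base level: q = 16.7 × 2.43 = 40.581 kPa.
The water table is 0.65 m below the base (< B = 0.91 m), so the ½γBN_γ term uses γ̄ = γ' + (d_w/B)(γ − γ') = 8.89 + (0.65/0.91)(16.7 − 8.89) = 14.469 kN/m³.
Cohesion term c·N_c·s_c = 9 × 23.9 × 1.3 = 279.63 kPa; surcharge term q·N_q = 40.581 × 13.2 = 535.67 kPa; self-weight term 0.5·γ·B·N_γ·s_γ = 0.5 × 14.469 × 0.91 × 14.5 × 0.8 = 76.365 kPa.
q_ult = 279.63 + 535.67 + 76.365 = 891.66 kPa.
Gross allowable pressure q_all = 891.66 / 3 = 297.22 kPa.
Footing area = 0.8281 m², so allowable column load = 297.22 × 0.8281 = 246.13 kN.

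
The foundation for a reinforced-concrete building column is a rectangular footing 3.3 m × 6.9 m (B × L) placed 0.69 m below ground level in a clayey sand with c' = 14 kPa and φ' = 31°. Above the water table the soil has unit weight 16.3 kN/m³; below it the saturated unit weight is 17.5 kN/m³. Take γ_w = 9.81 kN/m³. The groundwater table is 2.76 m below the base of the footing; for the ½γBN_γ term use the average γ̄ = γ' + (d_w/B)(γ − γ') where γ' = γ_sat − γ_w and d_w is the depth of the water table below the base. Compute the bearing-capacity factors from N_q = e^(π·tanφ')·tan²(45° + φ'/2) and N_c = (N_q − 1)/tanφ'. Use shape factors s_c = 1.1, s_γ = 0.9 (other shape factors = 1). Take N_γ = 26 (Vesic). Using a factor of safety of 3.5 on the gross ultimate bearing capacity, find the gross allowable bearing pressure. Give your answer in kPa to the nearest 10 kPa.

q_all ≈ 370 kPa

N_q = e^(π·tan31°)·tan²(60.5°) = 20.63; N_c = (N_q − 1)/tanφ' = 32.67.
Overburden at base level: q = 16.3 × 0.69 = 11.247 kPa.
The water table is 2.76 m below the base (< B = 3.3 m), so the ½γBN_γ term uses γ̄ = γ' + (d_w/B)(γ − γ') = 7.69 + (2.76/3.3)(16.3 − 7.69) = 14.891 kN/m³.
Cohesion term c·N_c·s_c = 14 × 32.671 × 1.1 = 503.14 kPa; surcharge term q·N_q = 11.247 × 20.631 = 232.03 kPa; self-weight term 0.5·γ·B·N_γ·s_γ = 0.5 × 14.891 × 3.3 × 26 × 0.9 = 574.95 kPa.
q_ult = 503.14 + 232.03 + 574.95 = 1310.1 kPa.
q_all = 1310.1 / 3.5 = 374.32 kPa.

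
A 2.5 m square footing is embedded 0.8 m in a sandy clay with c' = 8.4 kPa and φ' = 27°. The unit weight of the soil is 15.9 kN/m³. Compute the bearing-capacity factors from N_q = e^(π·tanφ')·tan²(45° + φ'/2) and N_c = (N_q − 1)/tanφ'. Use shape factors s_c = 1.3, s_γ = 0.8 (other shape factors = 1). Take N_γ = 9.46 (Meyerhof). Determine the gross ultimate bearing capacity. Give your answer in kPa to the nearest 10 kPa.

q_ult ≈ 580 kPa

tan27° = 0.5095, so N_q = e^(π×0.5095)·tan²(58.5°) = 4.957 × 2.663 = 13.2.
N_c = (13.2 − 1)/tan27° = 23.94.
Effective surcharge at the founding depth q = γ·D_f = 15.9 × 0.8 = 12.72 kPa.
q_ult = c·N_c·s_c + q·N_q + 0.5·γ·B·N_γ·s_γ
     = 8.4 × 23.942 × 1.3 + 12.72 × 13.199 + 0.5 × 15.9 × 2.5 × 9.46 × 0.8
     = 261.45 + 167.89 + 150.41 = 579.76 kPa.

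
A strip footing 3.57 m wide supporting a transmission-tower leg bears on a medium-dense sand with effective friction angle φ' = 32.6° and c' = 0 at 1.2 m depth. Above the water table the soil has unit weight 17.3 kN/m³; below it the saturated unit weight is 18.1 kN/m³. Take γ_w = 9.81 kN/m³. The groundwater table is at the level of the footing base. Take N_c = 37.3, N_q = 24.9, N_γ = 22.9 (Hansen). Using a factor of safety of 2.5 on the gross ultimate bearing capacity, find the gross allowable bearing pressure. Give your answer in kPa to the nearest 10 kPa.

Overburden at base level: q = 17.3 × 1.2 = 20.76 kPa.
Below the base the soil is submerged, so the ½γBN_γ term uses γ' = 18.1 − 9.81 = 8.29 kN/m³.
Surcharge term q·N_q = 20.76 × 24.9 = 516.92 kPa; self-weight term 0.5·γ·B·N_γ = 0.5 × 8.29 × 3.57 × 22.9 = 338.87 kPa.
q_ult = 516.92 + 338.87 = 855.79 kPa.
q_all = 855.79 / 2.5 = 342.32 kPa.

q_all ≈ 340 kPa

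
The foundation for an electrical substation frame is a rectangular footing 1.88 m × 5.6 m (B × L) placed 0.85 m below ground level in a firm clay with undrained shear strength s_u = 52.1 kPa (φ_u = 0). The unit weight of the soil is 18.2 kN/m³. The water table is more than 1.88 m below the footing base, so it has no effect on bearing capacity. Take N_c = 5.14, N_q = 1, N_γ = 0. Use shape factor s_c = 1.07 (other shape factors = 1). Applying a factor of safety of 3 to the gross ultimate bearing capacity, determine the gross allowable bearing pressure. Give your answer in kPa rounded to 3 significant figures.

Overburden at base level: q = 18.2 × 0.85 = 15.47 kPa.
Cohesion term c·N_c·s_c = 52.1 × 5.14 × 1.07 = 286.54 kPa; surcharge term q·N_q = 15.47 × 1 = 15.47 kPa.
q_ult = 286.54 + 15.47 = 302.01 kPa.
q_all = q_ult / FS = 302.01 / 3 = 100.67 kPa.

q_all ≈ 101 kPa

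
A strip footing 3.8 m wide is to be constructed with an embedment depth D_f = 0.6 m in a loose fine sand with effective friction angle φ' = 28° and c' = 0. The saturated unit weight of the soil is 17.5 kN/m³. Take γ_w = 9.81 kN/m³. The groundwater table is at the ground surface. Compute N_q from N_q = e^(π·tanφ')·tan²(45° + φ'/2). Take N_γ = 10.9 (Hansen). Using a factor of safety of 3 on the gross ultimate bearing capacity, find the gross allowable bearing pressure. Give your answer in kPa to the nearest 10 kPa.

q_all ≈ 80 kPa

N_q = e^(π·tan28°)·tan²(59°) = 14.72.
γ' = 17.5 − 9.81 = 7.69 kN/m³ (submerged throughout). q = 7.69 × 0.6 = 4.614 kPa; the same γ' applies in the ½γBN_γ term.
q·N_q = 4.614 × 14.72 = 67.918 kPa
0.5·γ·B·N_γ = 0.5 × 7.69 × 3.8 × 10.9 = 159.26 kPa
q_ult = 67.918 + 159.26 = 227.18 kPa.
q_all = 227.18 / 3 = 75.726 kPa.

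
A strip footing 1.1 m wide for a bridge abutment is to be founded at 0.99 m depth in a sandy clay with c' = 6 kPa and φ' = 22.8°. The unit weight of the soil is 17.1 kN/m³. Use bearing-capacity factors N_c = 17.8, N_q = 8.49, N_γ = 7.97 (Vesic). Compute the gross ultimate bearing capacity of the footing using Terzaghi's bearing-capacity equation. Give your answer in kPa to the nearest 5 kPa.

Effective surcharge at the founding depth q = γ·D_f = 17.1 × 0.99 = 16.929 kPa.
q_ult = c·N_c + q·N_q + 0.5·γ·B·N_γ
     = 6 × 17.8 + 16.929 × 8.49 + 0.5 × 17.1 × 1.1 × 7.97
     = 106.8 + 143.73 + 74.958 = 325.49 kPa.

q_ult ≈ 325 kPa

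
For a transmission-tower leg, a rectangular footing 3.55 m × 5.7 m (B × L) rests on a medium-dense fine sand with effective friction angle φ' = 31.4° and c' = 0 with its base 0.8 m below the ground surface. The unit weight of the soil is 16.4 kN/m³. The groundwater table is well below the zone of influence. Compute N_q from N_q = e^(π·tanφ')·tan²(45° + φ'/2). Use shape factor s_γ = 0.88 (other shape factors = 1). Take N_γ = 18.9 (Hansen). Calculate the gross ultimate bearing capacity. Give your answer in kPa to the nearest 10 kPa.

q_ult ≈ 770 kPa

tan31.4° = 0.6104, so N_q = e^(π×0.6104)·tan²(60.7°) = 6.805 × 3.175 = 21.61.
q = γ·D_f = 16.4 × 0.8 = 13.12 kPa.
q·N_q = 13.12 × 21.608 = 283.5 kPa
0.5·γ·B·N_γ·s_γ = 0.5 × 16.4 × 3.55 × 18.9 × 0.88 = 484.16 kPa
q_ult = 283.5 + 484.16 = 767.66 kPa.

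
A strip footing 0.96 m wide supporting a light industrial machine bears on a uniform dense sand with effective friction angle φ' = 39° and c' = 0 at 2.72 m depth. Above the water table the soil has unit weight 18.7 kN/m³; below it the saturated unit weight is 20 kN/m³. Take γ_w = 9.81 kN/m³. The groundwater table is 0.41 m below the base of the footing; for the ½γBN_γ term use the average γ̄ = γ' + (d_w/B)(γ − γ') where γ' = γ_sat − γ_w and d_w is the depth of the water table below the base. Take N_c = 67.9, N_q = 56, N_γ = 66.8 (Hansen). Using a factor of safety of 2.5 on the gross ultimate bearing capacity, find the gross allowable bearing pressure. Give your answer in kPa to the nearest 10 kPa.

q_all ≈ 1320 kPa

q = γ·D_f = 18.7 × 2.72 = 50.864 kPa.
γ' = 10.19 kN/m³; averaging over the depth B below the base, γ̄ = γ' + (d_w/B)(γ − γ') = 13.824 kN/m³.
q·N_q = 50.864 × 56 = 2848.4 kPa
0.5·γ·B·N_γ = 0.5 × 13.824 × 0.96 × 66.8 = 443.27 kPa
q_ult = 2848.4 + 443.27 = 3291.7 kPa.
q_all = 3291.7 / 2.5 = 1316.7 kPa.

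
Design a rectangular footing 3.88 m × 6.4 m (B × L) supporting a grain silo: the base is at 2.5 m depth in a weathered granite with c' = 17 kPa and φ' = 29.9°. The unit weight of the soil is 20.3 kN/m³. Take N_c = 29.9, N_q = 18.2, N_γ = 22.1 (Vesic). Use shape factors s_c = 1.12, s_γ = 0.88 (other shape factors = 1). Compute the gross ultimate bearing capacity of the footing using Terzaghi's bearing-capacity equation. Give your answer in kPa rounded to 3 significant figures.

Effective surcharge at the founding depth q = γ·D_f = 20.3 × 2.5 = 50.75 kPa.
q_ult = c·N_c·s_c + q·N_q + 0.5·γ·B·N_γ·s_γ
     = 17 × 29.9 × 1.12 + 50.75 × 18.2 + 0.5 × 20.3 × 3.88 × 22.1 × 0.88
     = 569.3 + 923.65 + 765.9 = 2258.8 kPa.

q_ult ≈ 2260 kPa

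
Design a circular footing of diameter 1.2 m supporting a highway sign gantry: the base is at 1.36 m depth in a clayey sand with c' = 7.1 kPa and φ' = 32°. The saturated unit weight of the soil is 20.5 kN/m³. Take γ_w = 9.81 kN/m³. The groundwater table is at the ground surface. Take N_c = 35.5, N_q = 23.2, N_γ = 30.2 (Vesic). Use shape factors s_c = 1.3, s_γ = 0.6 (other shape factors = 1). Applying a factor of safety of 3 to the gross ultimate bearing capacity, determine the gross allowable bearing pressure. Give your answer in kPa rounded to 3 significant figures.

q_all ≈ 260 kPa

Water table at ground surface, so effective unit weight γ' = 20.5 − 9.81 = 10.69 kN/m³ is used throughout; overburden q = 10.69 × 1.36 = 14.538 kPa; the same γ' applies in the ½γBN_γ term.
Cohesion term c·N_c·s_c = 7.1 × 35.5 × 1.3 = 327.66 kPa; surcharge term q·N_q = 14.538 × 23.2 = 337.29 kPa; self-weight term 0.5·γ·B·N_γ·s_γ = 0.5 × 10.69 × 1.2 × 30.2 × 0.6 = 116.22 kPa.
q_ult = 327.66 + 337.29 + 116.22 = 781.18 kPa.
q_all = q_ult / FS = 781.18 / 3 = 260.39 kPa.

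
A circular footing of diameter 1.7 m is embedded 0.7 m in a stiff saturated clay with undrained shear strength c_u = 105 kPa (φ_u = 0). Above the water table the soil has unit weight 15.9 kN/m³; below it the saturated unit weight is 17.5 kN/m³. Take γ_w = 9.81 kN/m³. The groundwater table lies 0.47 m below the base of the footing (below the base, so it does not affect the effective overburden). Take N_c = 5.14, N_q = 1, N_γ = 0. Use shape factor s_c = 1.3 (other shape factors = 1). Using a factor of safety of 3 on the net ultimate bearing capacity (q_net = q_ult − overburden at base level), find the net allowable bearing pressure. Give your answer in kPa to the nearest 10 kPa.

q_all(net) ≈ 230 kPa

Effective surcharge at the founding depth q = γ·D_f = 15.9 × 0.7 = 11.13 kPa.
q_ult = c·N_c·s_c + q·N_q
     = 105 × 5.14 × 1.3 + 11.13 × 1
     = 701.61 + 11.13 = 712.74 kPa.
q_net = 712.74 − 11.13 = 701.61 kPa.
q_all(net) = 701.61 / 3 = 233.87 kPa.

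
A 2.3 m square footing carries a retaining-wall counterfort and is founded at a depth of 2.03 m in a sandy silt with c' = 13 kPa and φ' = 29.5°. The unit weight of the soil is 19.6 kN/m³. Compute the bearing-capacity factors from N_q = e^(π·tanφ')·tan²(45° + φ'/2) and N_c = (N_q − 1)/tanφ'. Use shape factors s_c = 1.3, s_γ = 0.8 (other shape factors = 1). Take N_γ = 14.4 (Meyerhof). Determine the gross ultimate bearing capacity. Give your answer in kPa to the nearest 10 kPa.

q_ult ≈ 1440 kPa

tan29.5° = 0.5658, so N_q = e^(π×0.5658)·tan²(59.75°) = 5.915 × 2.94 = 17.39.
N_c = (17.39 − 1)/tan29.5° = 28.97.
q = γ·D_f = 19.6 × 2.03 = 39.788 kPa.
c·N_c·s_c = 13 × 28.971 × 1.3 = 489.6 kPa
q·N_q = 39.788 × 17.391 = 691.94 kPa
0.5·γ·B·N_γ·s_γ = 0.5 × 19.6 × 2.3 × 14.4 × 0.8 = 259.66 kPa
q_ult = 489.6 + 691.94 + 259.66 = 1441.2 kPa.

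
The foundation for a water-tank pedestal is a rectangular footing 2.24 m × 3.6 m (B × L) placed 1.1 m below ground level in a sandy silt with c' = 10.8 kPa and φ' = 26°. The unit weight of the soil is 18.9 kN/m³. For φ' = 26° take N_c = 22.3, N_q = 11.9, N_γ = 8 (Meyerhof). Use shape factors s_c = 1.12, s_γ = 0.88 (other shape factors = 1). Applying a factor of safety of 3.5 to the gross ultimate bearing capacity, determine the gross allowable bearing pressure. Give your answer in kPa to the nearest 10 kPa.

q_all ≈ 190 kPa

Overburden at base level: q = 18.9 × 1.1 = 20.79 kPa.
Cohesion term c·N_c·s_c = 10.8 × 22.3 × 1.12 = 269.74 kPa; surcharge term q·N_q = 20.79 × 11.9 = 247.4 kPa; self-weight term 0.5·γ·B·N_γ·s_γ = 0.5 × 18.9 × 2.24 × 8 × 0.88 = 149.02 kPa.
q_ult = 269.74 + 247.4 + 149.02 = 666.16 kPa.
q_all = q_ult / FS = 666.16 / 3.5 = 190.33 kPa.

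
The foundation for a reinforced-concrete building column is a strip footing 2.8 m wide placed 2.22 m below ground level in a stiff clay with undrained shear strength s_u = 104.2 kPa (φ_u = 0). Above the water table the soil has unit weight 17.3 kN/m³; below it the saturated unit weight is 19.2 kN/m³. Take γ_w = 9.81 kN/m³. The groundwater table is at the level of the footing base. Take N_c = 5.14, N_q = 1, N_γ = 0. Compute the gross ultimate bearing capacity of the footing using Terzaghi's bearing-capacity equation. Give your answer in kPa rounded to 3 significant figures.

q_ult ≈ 574 kPa

Effective surcharge at the founding depth q = γ·D_f = 17.3 × 2.22 = 38.406 kPa.
q_ult = c·N_c + q·N_q
     = 104.2 × 5.14 + 38.406 × 1
     = 535.59 + 38.406 = 573.99 kPa.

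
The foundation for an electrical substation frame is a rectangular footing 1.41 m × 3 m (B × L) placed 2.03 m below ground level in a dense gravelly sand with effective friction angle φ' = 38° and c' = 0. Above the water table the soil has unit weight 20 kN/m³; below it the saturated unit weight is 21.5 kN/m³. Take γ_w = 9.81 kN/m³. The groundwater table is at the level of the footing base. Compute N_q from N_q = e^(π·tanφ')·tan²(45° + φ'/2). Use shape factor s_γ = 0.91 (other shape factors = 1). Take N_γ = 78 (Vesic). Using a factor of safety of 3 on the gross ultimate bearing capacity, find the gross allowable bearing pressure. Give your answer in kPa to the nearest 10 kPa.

q_all ≈ 860 kPa

N_q = e^(π·tan38°)·tan²(64°) = 48.93.
Effective surcharge at the founding depth q = γ·D_f = 20 × 2.03 = 40.6 kPa.
The water table coincides with the base, so in the self-weight term γ → γ' = 11.69 kN/m³.
q_ult = q·N_q + 0.5·γ·B·N_γ·s_γ
     = 40.6 × 48.933 + 0.5 × 11.69 × 1.41 × 78 × 0.91
     = 1986.7 + 584.98 = 2571.7 kPa.
q_all = 2571.7 / 3 = 857.22 kPa.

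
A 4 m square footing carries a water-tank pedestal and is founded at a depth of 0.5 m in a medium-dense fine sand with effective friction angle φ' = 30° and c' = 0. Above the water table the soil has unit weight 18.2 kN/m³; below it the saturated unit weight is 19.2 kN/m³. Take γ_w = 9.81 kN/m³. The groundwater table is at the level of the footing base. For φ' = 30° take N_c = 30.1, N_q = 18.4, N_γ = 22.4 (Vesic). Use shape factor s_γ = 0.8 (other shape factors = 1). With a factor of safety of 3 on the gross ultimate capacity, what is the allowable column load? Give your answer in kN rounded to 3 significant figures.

P_all ≈ 2690 kN

q = γ·D_f = 18.2 × 0.5 = 9.1 kPa.
For the ½γBN_γ term take γ' = 19.2 − 9.81 = 9.39 kN/m³ (soil below base is submerged).
q·N_q = 9.1 × 18.4 = 167.44 kPa
0.5·γ·B·N_γ·s_γ = 0.5 × 9.39 × 4 × 22.4 × 0.8 = 336.54 kPa
q_ult = 167.44 + 336.54 = 503.98 kPa.
Gross allowable pressure q_all = 503.98 / 3 = 167.99 kPa.
Footing area = 16 m², so allowable column load = 167.99 × 16 = 2687.9 kN.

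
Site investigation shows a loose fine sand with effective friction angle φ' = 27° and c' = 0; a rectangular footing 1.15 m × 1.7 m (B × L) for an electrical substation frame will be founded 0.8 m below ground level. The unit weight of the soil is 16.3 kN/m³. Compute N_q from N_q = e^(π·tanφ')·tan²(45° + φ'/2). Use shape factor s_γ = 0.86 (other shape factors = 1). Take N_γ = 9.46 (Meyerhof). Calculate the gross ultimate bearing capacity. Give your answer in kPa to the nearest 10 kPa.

tan27° = 0.5095, so N_q = e^(π×0.5095)·tan²(58.5°) = 4.957 × 2.663 = 13.2.
Overburden at base level: q = 16.3 × 0.8 = 13.04 kPa.
Surcharge term q·N_q = 13.04 × 13.199 = 172.12 kPa; self-weight term 0.5·γ·B·N_γ·s_γ = 0.5 × 16.3 × 1.15 × 9.46 × 0.86 = 76.251 kPa.
q_ult = 172.12 + 76.251 = 248.37 kPa.

q_ult ≈ 250 kPa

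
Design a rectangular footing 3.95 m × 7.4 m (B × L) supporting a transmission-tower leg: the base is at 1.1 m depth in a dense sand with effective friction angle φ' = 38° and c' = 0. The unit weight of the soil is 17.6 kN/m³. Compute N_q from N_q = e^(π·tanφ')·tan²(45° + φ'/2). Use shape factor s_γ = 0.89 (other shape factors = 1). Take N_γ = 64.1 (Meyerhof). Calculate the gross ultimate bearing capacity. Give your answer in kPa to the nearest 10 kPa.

tan38° = 0.7813, so N_q = e^(π×0.7813)·tan²(64°) = 11.64 × 4.204 = 48.93.
Effective surcharge at the founding depth q = γ·D_f = 17.6 × 1.1 = 19.36 kPa.
q_ult = q·N_q + 0.5·γ·B·N_γ·s_γ
     = 19.36 × 48.933 + 0.5 × 17.6 × 3.95 × 64.1 × 0.89
     = 947.35 + 1983 = 2930.4 kPa.

q_ult ≈ 2930 kPa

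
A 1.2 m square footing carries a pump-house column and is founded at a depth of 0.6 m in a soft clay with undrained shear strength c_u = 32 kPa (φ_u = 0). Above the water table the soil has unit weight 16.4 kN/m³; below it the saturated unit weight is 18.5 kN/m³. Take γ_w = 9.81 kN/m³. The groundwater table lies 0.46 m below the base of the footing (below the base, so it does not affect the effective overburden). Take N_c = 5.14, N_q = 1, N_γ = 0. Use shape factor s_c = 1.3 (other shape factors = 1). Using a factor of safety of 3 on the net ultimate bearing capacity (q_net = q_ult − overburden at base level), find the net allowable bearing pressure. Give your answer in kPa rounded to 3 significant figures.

q = γ·D_f = 16.4 × 0.6 = 9.84 kPa.
c·N_c·s_c = 32 × 5.14 × 1.3 = 213.82 kPa
q·N_q = 9.84 × 1 = 9.84 kPa
q_ult = 213.82 + 9.84 = 223.66 kPa.
q_net = 223.66 − 9.84 = 213.82 kPa.
q_all(net) = 213.82 / 3 = 71.275 kPa.

q_all(net) ≈ 71.3 kPa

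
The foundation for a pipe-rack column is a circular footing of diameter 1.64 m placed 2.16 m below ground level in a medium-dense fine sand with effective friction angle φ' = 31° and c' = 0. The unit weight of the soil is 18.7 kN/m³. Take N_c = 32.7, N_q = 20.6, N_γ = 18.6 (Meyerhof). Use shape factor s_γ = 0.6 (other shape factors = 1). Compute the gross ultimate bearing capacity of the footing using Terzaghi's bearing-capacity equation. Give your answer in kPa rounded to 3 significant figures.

Effective surcharge at the founding depth q = γ·D_f = 18.7 × 2.16 = 40.392 kPa.
q_ult = q·N_q + 0.5·γ·B·N_γ·s_γ
     = 40.392 × 20.6 + 0.5 × 18.7 × 1.64 × 18.6 × 0.6
     = 832.08 + 171.13 = 1003.2 kPa.

q_ult ≈ 1000 kPa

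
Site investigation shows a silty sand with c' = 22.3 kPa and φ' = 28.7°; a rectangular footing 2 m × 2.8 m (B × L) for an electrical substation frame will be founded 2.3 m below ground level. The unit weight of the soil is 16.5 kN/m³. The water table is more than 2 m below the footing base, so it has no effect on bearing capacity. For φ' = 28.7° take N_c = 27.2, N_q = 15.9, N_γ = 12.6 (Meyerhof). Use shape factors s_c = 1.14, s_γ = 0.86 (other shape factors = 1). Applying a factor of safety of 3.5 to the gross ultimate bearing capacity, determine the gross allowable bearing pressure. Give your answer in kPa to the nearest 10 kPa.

q = γ·D_f = 16.5 × 2.3 = 37.95 kPa.
c·N_c·s_c = 22.3 × 27.2 × 1.14 = 691.48 kPa
q·N_q = 37.95 × 15.9 = 603.4 kPa
0.5·γ·B·N_γ·s_γ = 0.5 × 16.5 × 2 × 12.6 × 0.86 = 178.79 kPa
q_ult = 691.48 + 603.4 + 178.79 = 1473.7 kPa.
q_all = q_ult / FS = 1473.7 / 3.5 = 421.05 kPa.

q_all ≈ 420 kPa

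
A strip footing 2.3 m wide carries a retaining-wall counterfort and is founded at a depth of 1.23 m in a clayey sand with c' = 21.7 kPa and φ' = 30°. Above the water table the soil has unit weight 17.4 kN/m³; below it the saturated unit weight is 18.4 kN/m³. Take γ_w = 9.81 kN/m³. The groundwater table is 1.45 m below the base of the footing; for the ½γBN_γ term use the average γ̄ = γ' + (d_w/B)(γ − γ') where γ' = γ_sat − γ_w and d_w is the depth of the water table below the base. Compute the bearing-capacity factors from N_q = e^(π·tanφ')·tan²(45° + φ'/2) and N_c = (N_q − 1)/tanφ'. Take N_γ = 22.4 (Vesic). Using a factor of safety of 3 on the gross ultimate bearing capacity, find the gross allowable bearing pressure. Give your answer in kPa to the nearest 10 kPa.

q_all ≈ 470 kPa

N_q = e^(π·tan30°)·tan²(60°) = 18.4; N_c = (N_q − 1)/tanφ' = 30.14.
q = γ·D_f = 17.4 × 1.23 = 21.402 kPa.
γ' = 8.59 kN/m³; averaging over the depth B below the base, γ̄ = γ' + (d_w/B)(γ − γ') = 14.144 kN/m³.
c·N_c = 21.7 × 30.14 = 654.03 kPa
q·N_q = 21.402 × 18.401 = 393.82 kPa
0.5·γ·B·N_γ = 0.5 × 14.144 × 2.3 × 22.4 = 364.35 kPa
q_ult = 654.03 + 393.82 + 364.35 = 1412.2 kPa.
q_all = 1412.2 / 3 = 470.73 kPa.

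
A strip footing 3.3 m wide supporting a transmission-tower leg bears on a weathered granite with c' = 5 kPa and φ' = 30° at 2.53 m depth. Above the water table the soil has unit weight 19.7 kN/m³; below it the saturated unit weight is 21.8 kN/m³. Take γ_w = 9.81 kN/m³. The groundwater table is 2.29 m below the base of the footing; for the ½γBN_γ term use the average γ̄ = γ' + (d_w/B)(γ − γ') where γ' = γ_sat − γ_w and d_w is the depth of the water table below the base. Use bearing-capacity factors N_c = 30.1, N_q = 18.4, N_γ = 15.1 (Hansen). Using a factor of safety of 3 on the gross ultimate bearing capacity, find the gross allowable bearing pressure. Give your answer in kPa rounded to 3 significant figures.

q = γ·D_f = 19.7 × 2.53 = 49.841 kPa.
γ' = 11.99 kN/m³; averaging over the depth B below the base, γ̄ = γ' + (d_w/B)(γ − γ') = 17.34 kN/m³.
c·N_c = 5 × 30.1 = 150.5 kPa
q·N_q = 49.841 × 18.4 = 917.07 kPa
0.5·γ·B·N_γ = 0.5 × 17.34 × 3.3 × 15.1 = 432.03 kPa
q_ult = 150.5 + 917.07 + 432.03 = 1499.6 kPa.
q_all = 1499.6 / 3 = 499.87 kPa.

q_all ≈ 500 kPa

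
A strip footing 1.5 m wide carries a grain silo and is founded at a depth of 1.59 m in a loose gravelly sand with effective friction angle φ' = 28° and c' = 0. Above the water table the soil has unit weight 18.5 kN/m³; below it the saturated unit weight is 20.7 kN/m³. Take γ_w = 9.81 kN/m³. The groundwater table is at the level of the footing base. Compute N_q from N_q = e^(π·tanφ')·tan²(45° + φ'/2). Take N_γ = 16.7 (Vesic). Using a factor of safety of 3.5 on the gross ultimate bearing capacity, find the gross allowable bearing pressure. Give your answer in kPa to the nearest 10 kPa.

q_all ≈ 160 kPa

N_q = e^(π·tan28°)·tan²(59°) = 14.72.
q = γ·D_f = 18.5 × 1.59 = 29.415 kPa.
For the ½γBN_γ term take γ' = 20.7 − 9.81 = 10.89 kN/m³ (soil below base is submerged).
q·N_q = 29.415 × 14.72 = 432.99 kPa
0.5·γ·B·N_γ = 0.5 × 10.89 × 1.5 × 16.7 = 136.4 kPa
q_ult = 432.99 + 136.4 = 569.38 kPa.
q_all = 569.38 / 3.5 = 162.68 kPa.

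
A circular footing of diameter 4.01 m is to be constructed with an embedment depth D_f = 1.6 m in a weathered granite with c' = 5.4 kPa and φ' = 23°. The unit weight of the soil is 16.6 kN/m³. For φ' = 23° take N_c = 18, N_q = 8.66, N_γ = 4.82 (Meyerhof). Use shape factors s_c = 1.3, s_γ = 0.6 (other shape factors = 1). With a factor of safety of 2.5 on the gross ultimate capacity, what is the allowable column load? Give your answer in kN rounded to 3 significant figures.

q = γ·D_f = 16.6 × 1.6 = 26.56 kPa.
c·N_c·s_c = 5.4 × 18 × 1.3 = 126.36 kPa
q·N_q = 26.56 × 8.66 = 230.01 kPa
0.5·γ·B·N_γ·s_γ = 0.5 × 16.6 × 4.01 × 4.82 × 0.6 = 96.254 kPa
q_ult = 126.36 + 230.01 + 96.254 = 452.62 kPa.
Gross allowable pressure q_all = 452.62 / 2.5 = 181.05 kPa.
Footing area = 12.6293 m², so allowable column load = 181.05 × 12.6293 = 2286.5 kN.

P_all ≈ 2290 kN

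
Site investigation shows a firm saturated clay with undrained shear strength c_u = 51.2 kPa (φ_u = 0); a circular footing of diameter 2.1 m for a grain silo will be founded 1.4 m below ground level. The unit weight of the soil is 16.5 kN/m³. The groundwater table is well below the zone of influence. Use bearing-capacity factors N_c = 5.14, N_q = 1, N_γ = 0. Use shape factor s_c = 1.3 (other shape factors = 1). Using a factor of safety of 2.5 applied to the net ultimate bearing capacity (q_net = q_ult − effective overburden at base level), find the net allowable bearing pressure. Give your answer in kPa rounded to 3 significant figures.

q_all(net) ≈ 137 kPa

Overburden at base level: q = 16.5 × 1.4 = 23.1 kPa.
Cohesion term c·N_c·s_c = 51.2 × 5.14 × 1.3 = 342.12 kPa; surcharge term q·N_q = 23.1 × 1 = 23.1 kPa.
q_ult = 342.12 + 23.1 = 365.22 kPa.
Net ultimate: q_net = 365.22 − 23.1 = 342.12 kPa.
q_all(net) = 342.12 / 2.5 = 136.85 kPa.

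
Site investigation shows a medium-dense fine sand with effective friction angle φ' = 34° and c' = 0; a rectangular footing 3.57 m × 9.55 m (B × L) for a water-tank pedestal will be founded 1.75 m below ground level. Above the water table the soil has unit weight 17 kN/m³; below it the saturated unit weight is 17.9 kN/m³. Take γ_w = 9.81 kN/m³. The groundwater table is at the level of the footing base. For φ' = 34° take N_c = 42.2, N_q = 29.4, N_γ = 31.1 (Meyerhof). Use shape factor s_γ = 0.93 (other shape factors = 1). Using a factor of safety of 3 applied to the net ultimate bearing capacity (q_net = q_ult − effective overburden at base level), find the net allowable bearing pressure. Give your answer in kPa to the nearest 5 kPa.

q_all(net) ≈ 420 kPa

Effective surcharge at the founding depth q = γ·D_f = 17 × 1.75 = 29.75 kPa.
The water table coincides with the base, so in the self-weight term γ → γ' = 8.09 kN/m³.
q_ult = q·N_q + 0.5·γ·B·N_γ·s_γ
     = 29.75 × 29.4 + 0.5 × 8.09 × 3.57 × 31.1 × 0.93
     = 874.65 + 417.67 = 1292.3 kPa.
Net ultimate: q_net = 1292.3 − 29.75 = 1262.6 kPa.
q_all(net) = 1262.6 / 3 = 420.86 kPa.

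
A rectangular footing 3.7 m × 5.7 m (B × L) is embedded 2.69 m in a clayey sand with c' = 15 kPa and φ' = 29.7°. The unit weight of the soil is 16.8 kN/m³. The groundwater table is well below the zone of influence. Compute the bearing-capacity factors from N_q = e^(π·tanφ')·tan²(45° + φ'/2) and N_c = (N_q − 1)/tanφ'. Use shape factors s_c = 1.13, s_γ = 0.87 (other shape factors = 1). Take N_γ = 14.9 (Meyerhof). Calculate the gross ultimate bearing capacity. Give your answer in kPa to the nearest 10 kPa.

q_ult ≈ 1710 kPa

tan29.7° = 0.5704, so N_q = e^(π×0.5704)·tan²(59.85°) = 6.001 × 2.964 = 17.79.
N_c = (17.79 − 1)/tan29.7° = 29.43.
q = γ·D_f = 16.8 × 2.69 = 45.192 kPa.
c·N_c·s_c = 15 × 29.431 × 1.13 = 498.85 kPa
q·N_q = 45.192 × 17.787 = 803.83 kPa
0.5·γ·B·N_γ·s_γ = 0.5 × 16.8 × 3.7 × 14.9 × 0.87 = 402.89 kPa
q_ult = 498.85 + 803.83 + 402.89 = 1705.6 kPa.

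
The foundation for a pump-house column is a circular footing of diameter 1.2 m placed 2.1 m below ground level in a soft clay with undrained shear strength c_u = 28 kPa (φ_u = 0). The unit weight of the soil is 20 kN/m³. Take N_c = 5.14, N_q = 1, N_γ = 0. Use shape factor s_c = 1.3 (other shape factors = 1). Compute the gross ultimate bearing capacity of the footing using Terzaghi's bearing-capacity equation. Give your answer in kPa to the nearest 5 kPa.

Overburden at base level: q = 20 × 2.1 = 42 kPa.
Cohesion term c·N_c·s_c = 28 × 5.14 × 1.3 = 187.1 kPa; surcharge term q·N_q = 42 × 1 = 42 kPa.
q_ult = 187.1 + 42 = 229.1 kPa.

q_ult ≈ 230 kPa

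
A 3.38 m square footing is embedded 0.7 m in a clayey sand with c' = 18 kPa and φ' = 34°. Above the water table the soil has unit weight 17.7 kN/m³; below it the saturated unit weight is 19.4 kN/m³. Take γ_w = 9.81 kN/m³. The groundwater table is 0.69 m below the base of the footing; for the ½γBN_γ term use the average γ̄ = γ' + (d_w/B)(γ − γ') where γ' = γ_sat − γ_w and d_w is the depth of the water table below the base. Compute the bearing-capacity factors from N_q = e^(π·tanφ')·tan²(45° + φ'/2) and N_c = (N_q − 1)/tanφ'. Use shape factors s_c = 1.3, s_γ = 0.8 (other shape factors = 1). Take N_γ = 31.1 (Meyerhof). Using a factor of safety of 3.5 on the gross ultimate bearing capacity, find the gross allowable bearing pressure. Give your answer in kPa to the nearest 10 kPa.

q_all ≈ 520 kPa

N_q = e^(π·tan34°)·tan²(62°) = 29.44; N_c = (N_q − 1)/tanφ' = 42.16.
Overburden at base level: q = 17.7 × 0.7 = 12.39 kPa.
The water table is 0.69 m below the base (< B = 3.38 m), so the ½γBN_γ term uses γ̄ = γ' + (d_w/B)(γ − γ') = 9.59 + (0.69/3.38)(17.7 − 9.59) = 11.246 kN/m³.
Cohesion term c·N_c·s_c = 18 × 42.164 × 1.3 = 986.63 kPa; surcharge term q·N_q = 12.39 × 29.44 = 364.76 kPa; self-weight term 0.5·γ·B·N_γ·s_γ = 0.5 × 11.246 × 3.38 × 31.1 × 0.8 = 472.85 kPa.
q_ult = 986.63 + 364.76 + 472.85 = 1824.2 kPa.
q_all = 1824.2 / 3.5 = 521.21 kPa.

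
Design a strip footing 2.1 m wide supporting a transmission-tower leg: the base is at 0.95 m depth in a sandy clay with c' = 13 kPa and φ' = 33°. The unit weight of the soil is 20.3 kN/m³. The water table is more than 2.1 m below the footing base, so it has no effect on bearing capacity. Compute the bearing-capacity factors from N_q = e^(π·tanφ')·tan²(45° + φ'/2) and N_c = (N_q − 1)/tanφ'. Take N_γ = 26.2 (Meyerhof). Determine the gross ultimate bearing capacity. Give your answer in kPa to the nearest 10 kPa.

q_ult ≈ 1560 kPa

tan33° = 0.6494, so N_q = e^(π×0.6494)·tan²(61.5°) = 7.692 × 3.392 = 26.09.
N_c = (26.09 − 1)/tan33° = 38.64.
Overburden at base level: q = 20.3 × 0.95 = 19.285 kPa.
Cohesion term c·N_c = 13 × 38.638 = 502.3 kPa; surcharge term q·N_q = 19.285 × 26.092 = 503.18 kPa; self-weight term 0.5·γ·B·N_γ = 0.5 × 20.3 × 2.1 × 26.2 = 558.45 kPa.
q_ult = 502.3 + 503.18 + 558.45 = 1563.9 kPa.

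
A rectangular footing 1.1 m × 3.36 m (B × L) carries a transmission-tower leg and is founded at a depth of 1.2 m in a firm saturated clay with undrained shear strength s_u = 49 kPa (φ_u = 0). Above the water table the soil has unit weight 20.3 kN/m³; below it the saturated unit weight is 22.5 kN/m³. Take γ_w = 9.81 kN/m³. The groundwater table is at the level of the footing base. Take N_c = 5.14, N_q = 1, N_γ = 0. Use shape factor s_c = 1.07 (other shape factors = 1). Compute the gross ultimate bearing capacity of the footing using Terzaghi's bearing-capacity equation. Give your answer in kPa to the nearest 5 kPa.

Effective surcharge at the founding depth q = γ·D_f = 20.3 × 1.2 = 24.36 kPa.
q_ult = c·N_c·s_c + q·N_q
     = 49 × 5.14 × 1.07 + 24.36 × 1
     = 269.49 + 24.36 = 293.85 kPa.

q_ult ≈ 295 kPa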